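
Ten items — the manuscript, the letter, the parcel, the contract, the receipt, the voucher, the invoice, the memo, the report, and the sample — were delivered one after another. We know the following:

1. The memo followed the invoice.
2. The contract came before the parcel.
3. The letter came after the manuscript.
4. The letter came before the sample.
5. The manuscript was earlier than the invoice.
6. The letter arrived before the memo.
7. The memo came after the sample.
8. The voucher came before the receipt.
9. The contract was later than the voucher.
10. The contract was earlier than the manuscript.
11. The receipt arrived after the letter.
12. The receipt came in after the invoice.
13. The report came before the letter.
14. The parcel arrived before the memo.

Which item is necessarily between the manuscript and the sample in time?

Tracing the constraints gives the manuscript → the letter → the sample, so the letter sits after the manuscript and before the sample.
No other item is forced both after the manuscript and before the sample.

the letter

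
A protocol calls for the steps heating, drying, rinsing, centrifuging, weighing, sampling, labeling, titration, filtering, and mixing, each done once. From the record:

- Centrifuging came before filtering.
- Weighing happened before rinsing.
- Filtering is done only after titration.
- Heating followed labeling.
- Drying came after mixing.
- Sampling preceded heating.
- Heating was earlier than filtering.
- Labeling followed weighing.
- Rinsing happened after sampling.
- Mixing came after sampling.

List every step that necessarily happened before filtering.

Directly stated before filtering: centrifuging, heating, and titration.
Labeling reaches filtering via labeling → heating → filtering.
Sampling reaches filtering via sampling → heating → filtering.
Weighing reaches filtering via weighing → labeling → heating → filtering.
No chain forces mixing (or any of the others) ahead of filtering.

centrifuging, heating, labeling, sampling, titration, weighing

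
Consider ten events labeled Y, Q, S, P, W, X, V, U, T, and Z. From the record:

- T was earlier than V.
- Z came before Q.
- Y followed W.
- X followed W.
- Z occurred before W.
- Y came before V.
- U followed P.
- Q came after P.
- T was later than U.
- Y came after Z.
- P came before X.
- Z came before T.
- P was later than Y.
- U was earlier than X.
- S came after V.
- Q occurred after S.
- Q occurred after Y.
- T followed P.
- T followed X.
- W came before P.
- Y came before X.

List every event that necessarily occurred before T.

P, U, W, X, Y, Z

Directly stated before T: P, U, X, and Z.
W reaches T via W → P → T.
Y reaches T via Y → P → T.
No chain forces S (or any of the others) ahead of T.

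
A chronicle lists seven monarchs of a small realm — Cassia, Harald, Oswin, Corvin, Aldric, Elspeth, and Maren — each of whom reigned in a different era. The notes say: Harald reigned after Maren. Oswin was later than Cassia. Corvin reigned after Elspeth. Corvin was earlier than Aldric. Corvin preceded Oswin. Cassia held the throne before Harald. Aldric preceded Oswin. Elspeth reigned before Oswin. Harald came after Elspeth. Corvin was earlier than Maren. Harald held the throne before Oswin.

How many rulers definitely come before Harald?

Directly stated before Harald: Cassia, Elspeth, and Maren.
Corvin reaches Harald via Corvin → Maren → Harald.
That's Cassia, Corvin, Elspeth, and Maren — 4 in all.

4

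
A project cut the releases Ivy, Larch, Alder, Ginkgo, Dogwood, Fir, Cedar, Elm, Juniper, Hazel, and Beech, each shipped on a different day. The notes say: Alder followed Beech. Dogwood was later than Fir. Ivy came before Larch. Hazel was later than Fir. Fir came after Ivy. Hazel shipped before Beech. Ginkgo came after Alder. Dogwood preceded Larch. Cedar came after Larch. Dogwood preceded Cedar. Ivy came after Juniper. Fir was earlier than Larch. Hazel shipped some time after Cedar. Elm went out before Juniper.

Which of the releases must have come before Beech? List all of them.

Cedar, Dogwood, Elm, Fir, Hazel, Ivy, Juniper, Larch

Directly stated before Beech: Hazel.
Cedar reaches Beech via Cedar → Hazel → Beech.
Dogwood reaches Beech via Dogwood → Cedar → Hazel → Beech.
Elm reaches Beech via Elm → Juniper → Ivy → Fir → Hazel → Beech.
Likewise Fir, Ivy, Juniper, and Larch each reach Beech by chaining the stated constraints.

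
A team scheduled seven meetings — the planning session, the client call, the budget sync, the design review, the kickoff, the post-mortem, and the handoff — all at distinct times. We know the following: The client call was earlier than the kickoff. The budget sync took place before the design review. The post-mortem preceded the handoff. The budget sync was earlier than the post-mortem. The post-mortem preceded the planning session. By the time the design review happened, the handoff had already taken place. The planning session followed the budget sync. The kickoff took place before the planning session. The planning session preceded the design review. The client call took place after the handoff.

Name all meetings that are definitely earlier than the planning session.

the budget sync, the client call, the handoff, the kickoff, the post-mortem

Directly stated before the planning session: the budget sync, the kickoff, and the post-mortem.
The client call reaches the planning session via the client call → the kickoff → the planning session.
The handoff reaches the planning session via the handoff → the client call → the kickoff → the planning session.
No chain forces the design review ahead of the planning session.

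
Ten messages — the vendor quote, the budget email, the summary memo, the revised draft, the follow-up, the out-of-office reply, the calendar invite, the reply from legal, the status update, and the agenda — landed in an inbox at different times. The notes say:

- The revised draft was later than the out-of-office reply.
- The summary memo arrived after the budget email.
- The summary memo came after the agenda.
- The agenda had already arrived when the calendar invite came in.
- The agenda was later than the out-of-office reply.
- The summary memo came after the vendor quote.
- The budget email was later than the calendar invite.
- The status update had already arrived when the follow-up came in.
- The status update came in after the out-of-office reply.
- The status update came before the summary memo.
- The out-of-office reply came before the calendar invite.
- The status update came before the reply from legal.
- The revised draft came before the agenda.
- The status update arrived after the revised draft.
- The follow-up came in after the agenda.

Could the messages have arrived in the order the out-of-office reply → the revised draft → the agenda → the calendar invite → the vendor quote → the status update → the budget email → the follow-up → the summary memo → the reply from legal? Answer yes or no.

yes

Check each stated constraint against the proposed order — e.g. the agenda is ahead of the follow-up; the agenda is ahead of the summary memo. Every pair is in the required order; nothing is violated.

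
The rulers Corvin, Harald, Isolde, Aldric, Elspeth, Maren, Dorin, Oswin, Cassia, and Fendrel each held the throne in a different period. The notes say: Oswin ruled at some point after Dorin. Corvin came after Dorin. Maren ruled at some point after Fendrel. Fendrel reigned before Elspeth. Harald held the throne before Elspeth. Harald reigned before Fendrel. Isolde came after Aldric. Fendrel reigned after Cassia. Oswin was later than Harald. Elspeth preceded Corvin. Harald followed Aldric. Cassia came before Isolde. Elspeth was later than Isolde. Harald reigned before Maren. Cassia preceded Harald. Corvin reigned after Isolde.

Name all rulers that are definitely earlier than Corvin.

Directly stated before Corvin: Dorin, Elspeth, and Isolde.
Aldric reaches Corvin via Aldric → Isolde → Corvin.
Cassia reaches Corvin via Cassia → Isolde → Corvin.
Fendrel reaches Corvin via Fendrel → Elspeth → Corvin.
Likewise Harald reaches Corvin by chaining the stated constraints.
No chain forces Maren (or any of the others) ahead of Corvin.

Aldric, Cassia, Dorin, Elspeth, Fendrel, Harald, Isolde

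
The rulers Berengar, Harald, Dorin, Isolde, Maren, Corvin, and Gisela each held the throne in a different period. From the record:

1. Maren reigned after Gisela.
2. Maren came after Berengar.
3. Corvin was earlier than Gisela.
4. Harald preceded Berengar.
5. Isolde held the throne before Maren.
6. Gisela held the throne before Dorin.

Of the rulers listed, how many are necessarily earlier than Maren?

5

Directly stated before Maren: Berengar, Gisela, and Isolde.
Corvin reaches Maren via Corvin → Gisela → Maren.
Harald reaches Maren via Harald → Berengar → Maren.
That's Berengar, Corvin, Gisela, Harald, and Isolde — 5 in all.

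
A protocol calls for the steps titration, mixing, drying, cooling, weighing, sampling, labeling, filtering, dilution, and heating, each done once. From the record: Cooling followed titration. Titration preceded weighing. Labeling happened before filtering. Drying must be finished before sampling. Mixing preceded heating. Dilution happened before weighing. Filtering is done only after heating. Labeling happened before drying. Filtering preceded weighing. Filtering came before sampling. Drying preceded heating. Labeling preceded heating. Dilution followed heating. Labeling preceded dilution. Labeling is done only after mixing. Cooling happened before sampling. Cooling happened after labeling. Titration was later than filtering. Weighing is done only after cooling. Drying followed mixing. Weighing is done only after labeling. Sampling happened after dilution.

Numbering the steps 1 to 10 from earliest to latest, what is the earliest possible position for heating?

Drying, labeling, and mixing must all come before heating — 3 forced predecessors.
Nothing else is forced ahead of heating, so its earliest slot is position 3 + 1 = 4.

4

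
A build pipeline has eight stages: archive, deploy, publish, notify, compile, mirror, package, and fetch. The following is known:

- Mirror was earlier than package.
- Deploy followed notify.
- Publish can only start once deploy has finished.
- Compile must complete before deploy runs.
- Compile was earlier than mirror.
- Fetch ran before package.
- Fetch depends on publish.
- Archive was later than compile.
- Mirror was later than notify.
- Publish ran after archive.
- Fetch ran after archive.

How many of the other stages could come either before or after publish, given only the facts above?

Forced before publish: archive, compile, deploy, and notify; forced after publish: fetch and package.
That leaves mirror with no forced order relative to publish — 1.

1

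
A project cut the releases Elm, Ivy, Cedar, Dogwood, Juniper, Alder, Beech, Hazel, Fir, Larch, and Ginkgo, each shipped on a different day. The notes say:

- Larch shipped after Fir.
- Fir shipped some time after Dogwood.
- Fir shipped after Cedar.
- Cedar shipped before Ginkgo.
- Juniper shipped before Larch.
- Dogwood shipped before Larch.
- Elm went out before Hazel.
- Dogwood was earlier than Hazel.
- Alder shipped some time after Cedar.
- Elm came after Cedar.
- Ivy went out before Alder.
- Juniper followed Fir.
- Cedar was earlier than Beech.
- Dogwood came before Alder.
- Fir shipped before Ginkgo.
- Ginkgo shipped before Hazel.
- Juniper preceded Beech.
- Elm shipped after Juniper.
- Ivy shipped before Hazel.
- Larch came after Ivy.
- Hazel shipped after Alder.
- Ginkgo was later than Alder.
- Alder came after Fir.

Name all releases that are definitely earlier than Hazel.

Directly stated before Hazel: Alder, Dogwood, Elm, Ginkgo, and Ivy.
Cedar reaches Hazel via Cedar → Ginkgo → Hazel.
Fir reaches Hazel via Fir → Ginkgo → Hazel.
Juniper reaches Hazel via Juniper → Elm → Hazel.
No chain forces Larch (or any of the others) ahead of Hazel.

Alder, Cedar, Dogwood, Elm, Fir, Ginkgo, Ivy, Juniper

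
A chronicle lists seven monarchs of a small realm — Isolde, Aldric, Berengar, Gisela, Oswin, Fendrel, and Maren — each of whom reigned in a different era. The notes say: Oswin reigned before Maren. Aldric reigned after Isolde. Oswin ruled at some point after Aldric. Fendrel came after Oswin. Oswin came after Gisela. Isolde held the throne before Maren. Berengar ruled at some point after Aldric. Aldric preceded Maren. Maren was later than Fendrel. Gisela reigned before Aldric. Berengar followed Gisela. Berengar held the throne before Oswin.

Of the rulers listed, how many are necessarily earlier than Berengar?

Directly stated before Berengar: Aldric and Gisela.
Isolde reaches Berengar via Isolde → Aldric → Berengar.
No chain forces Maren (or any of the others) ahead of Berengar.
That's Aldric, Gisela, and Isolde — 3 in all.

3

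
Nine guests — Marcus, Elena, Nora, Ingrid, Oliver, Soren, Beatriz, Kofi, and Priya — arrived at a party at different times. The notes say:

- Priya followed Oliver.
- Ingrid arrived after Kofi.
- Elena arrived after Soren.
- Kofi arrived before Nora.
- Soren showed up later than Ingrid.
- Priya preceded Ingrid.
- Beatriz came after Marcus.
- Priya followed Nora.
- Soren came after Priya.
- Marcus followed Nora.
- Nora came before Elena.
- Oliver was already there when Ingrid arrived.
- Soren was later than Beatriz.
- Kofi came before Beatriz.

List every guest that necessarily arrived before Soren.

Beatriz, Ingrid, Kofi, Marcus, Nora, Oliver, Priya

Directly stated before Soren: Beatriz, Ingrid, and Priya.
Kofi reaches Soren via Kofi → Beatriz → Soren.
Marcus reaches Soren via Marcus → Beatriz → Soren.
Nora reaches Soren via Nora → Priya → Soren.
Likewise Oliver reaches Soren by chaining the stated constraints.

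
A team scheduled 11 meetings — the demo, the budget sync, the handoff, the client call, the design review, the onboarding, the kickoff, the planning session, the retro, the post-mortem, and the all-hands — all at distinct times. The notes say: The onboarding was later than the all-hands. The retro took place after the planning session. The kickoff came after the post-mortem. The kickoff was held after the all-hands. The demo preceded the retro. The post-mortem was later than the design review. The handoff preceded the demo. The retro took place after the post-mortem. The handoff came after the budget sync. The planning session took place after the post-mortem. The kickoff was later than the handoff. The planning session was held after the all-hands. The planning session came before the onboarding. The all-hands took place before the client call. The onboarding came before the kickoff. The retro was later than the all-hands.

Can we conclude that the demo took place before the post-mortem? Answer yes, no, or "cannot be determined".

No chain of stated constraints runs from the demo to the post-mortem, and none runs from the post-mortem to the demo either.
So the relative order of the demo and the post-mortem is not fixed by the given facts.

cannot be determined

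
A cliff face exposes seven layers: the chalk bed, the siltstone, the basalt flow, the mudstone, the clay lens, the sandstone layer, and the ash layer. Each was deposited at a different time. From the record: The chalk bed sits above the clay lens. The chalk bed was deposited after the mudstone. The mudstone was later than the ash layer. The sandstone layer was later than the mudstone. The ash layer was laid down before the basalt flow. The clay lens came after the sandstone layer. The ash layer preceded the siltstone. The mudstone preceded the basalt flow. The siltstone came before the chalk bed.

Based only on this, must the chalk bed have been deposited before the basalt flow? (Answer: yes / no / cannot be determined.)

No chain of stated constraints runs from the chalk bed to the basalt flow, and none runs from the basalt flow to the chalk bed either.
So the relative order of the chalk bed and the basalt flow is not fixed by the given facts.

cannot be determined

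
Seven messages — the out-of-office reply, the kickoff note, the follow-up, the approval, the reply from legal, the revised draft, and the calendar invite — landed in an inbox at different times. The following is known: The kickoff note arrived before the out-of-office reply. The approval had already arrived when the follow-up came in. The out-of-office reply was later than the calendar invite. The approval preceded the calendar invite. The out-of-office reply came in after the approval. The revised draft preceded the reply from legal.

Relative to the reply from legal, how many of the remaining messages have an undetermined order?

5

Forced before the reply from legal: the revised draft.
That leaves the approval, the calendar invite, the follow-up, the kickoff note, and the out-of-office reply with no forced order relative to the reply from legal — 5.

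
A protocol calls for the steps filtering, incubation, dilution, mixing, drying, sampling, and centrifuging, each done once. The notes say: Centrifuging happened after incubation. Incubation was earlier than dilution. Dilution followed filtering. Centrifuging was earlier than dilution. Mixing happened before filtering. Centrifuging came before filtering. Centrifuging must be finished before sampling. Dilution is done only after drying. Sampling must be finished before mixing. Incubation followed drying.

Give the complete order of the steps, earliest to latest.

drying, incubation, centrifuging, sampling, mixing, filtering, dilution

The constraints fix every adjacent pair, so only one ordering works:
drying → incubation → centrifuging → sampling → mixing → filtering → dilution.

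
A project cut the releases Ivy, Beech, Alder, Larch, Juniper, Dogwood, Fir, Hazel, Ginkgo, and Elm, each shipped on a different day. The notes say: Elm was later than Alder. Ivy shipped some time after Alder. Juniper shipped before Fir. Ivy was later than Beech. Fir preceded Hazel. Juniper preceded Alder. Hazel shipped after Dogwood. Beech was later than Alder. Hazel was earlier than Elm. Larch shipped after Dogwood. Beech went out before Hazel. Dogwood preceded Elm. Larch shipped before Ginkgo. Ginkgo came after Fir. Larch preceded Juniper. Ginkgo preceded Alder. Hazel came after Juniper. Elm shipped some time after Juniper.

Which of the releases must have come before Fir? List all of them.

Dogwood, Juniper, Larch

Directly stated before Fir: Juniper.
Dogwood reaches Fir via Dogwood → Larch → Juniper → Fir.
Larch reaches Fir via Larch → Juniper → Fir.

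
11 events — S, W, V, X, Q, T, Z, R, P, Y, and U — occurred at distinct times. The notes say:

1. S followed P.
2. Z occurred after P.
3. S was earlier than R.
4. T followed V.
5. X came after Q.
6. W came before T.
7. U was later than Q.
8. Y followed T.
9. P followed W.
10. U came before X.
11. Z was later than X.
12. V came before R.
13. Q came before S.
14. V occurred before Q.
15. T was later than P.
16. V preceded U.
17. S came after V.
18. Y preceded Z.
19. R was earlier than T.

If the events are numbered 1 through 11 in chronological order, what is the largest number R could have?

R must come before T, Y, and Z — 3 events forced after it.
Everything else can be placed before R in some valid order, so R can sit as late as position 11 − 3 = 8.

8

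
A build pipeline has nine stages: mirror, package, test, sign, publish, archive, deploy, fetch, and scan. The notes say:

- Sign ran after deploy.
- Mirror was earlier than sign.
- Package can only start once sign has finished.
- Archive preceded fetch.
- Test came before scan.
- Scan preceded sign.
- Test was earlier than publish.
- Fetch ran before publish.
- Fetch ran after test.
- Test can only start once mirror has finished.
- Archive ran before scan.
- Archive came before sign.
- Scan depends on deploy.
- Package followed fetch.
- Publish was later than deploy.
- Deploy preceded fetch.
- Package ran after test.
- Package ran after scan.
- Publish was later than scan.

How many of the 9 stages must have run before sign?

Directly stated before sign: archive, deploy, mirror, and scan.
Test reaches sign via test → scan → sign.
No chain forces fetch (or any of the others) ahead of sign.
That's archive, deploy, mirror, scan, and test — 5 in all.

5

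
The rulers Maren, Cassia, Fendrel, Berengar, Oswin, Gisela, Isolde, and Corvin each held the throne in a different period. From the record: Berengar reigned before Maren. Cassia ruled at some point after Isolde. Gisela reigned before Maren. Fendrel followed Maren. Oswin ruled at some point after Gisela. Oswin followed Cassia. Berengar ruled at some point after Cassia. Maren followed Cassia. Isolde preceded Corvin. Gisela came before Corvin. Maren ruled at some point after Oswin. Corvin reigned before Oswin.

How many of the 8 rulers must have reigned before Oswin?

Directly stated before Oswin: Cassia, Corvin, and Gisela.
Isolde reaches Oswin via Isolde → Cassia → Oswin.
No chain forces Fendrel (or any of the others) ahead of Oswin.
That's Cassia, Corvin, Gisela, and Isolde — 4 in all.

4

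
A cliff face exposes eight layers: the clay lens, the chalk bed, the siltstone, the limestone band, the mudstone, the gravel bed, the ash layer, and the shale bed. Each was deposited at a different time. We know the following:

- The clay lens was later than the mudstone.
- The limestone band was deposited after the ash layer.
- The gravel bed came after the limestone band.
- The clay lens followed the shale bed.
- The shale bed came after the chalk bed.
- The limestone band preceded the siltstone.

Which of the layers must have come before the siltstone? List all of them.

the ash layer, the limestone band

Directly stated before the siltstone: the limestone band.
The ash layer reaches the siltstone via the ash layer → the limestone band → the siltstone.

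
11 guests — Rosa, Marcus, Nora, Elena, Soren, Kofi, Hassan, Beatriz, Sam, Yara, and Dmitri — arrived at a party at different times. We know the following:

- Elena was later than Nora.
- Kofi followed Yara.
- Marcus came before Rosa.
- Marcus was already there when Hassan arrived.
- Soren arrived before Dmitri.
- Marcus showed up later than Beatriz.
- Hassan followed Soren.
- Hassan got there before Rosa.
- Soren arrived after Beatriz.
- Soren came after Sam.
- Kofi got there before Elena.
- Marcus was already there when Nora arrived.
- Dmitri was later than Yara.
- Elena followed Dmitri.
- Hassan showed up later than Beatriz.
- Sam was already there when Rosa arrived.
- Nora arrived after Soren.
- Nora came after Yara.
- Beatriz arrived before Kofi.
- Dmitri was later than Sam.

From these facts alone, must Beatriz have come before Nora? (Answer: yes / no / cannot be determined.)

Chain the constraints: Beatriz → Marcus → Nora. Each link is directly stated, so Beatriz comes before Nora.

yes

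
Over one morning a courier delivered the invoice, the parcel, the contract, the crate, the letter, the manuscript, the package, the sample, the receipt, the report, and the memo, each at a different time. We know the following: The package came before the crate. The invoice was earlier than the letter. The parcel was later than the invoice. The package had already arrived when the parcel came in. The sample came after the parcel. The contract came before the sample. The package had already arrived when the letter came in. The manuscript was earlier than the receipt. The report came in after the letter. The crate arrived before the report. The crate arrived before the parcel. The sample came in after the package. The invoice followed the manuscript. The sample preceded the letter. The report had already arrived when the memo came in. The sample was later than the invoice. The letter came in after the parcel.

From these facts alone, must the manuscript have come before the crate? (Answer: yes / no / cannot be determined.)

No chain of stated constraints runs from the manuscript to the crate, and none runs from the crate to the manuscript either.
So the relative order of the manuscript and the crate is not fixed by the given facts.

cannot be determined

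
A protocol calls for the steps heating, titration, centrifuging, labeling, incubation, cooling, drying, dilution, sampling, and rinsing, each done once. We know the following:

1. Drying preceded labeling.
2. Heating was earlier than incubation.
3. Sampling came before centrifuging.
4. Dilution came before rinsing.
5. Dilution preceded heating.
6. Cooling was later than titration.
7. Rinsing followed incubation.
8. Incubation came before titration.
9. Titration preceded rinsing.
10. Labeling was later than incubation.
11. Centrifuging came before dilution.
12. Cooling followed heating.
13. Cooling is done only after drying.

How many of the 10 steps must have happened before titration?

5

Directly stated before titration: incubation.
Centrifuging reaches titration via centrifuging → dilution → heating → incubation → titration.
Dilution reaches titration via dilution → heating → incubation → titration.
Heating reaches titration via heating → incubation → titration.
Likewise sampling reaches titration by chaining the stated constraints.
No chain forces rinsing (or any of the others) ahead of titration.
That's centrifuging, dilution, heating, incubation, and sampling — 5 in all.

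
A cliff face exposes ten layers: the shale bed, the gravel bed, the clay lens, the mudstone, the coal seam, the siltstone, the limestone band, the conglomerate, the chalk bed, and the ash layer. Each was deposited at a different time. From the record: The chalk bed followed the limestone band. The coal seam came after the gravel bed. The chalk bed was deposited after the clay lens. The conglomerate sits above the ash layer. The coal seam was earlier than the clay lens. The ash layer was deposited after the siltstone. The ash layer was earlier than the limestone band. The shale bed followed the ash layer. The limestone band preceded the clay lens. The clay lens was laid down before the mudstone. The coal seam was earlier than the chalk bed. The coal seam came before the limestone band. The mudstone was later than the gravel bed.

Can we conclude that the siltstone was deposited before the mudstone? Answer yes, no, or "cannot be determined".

Chain the constraints: the siltstone → the ash layer → the limestone band → the clay lens → the mudstone. Each link is directly stated, so the siltstone comes before the mudstone.

yes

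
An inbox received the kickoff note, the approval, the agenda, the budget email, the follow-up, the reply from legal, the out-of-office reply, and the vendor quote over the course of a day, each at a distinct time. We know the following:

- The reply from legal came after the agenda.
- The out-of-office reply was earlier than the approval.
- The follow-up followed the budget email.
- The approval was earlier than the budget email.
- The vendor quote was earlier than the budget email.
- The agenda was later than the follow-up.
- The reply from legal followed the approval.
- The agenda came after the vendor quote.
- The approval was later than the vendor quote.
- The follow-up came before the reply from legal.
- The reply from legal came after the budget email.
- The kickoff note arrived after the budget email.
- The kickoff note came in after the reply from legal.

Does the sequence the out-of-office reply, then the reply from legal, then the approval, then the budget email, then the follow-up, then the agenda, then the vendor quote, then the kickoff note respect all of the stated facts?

no

The constraints require the vendor quote before the agenda, but in the proposed sequence the agenda appears ahead of the vendor quote. That one violation is enough.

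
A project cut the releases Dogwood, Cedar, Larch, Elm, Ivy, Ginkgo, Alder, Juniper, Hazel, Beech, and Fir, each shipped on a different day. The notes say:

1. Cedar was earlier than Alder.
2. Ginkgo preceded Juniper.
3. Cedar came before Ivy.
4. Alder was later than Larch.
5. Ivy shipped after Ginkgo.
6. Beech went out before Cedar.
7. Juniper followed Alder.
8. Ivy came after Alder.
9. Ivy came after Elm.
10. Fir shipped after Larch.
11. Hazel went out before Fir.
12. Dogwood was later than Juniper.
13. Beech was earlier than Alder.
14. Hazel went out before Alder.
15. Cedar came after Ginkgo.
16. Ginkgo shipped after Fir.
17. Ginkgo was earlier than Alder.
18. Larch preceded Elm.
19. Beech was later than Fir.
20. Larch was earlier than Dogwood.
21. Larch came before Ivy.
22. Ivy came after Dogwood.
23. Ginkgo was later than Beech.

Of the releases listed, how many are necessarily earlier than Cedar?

5

Directly stated before Cedar: Beech and Ginkgo.
Fir reaches Cedar via Fir → Beech → Cedar.
Hazel reaches Cedar via Hazel → Fir → Beech → Cedar.
Larch reaches Cedar via Larch → Fir → Beech → Cedar.
That's Beech, Fir, Ginkgo, Hazel, and Larch — 5 in all.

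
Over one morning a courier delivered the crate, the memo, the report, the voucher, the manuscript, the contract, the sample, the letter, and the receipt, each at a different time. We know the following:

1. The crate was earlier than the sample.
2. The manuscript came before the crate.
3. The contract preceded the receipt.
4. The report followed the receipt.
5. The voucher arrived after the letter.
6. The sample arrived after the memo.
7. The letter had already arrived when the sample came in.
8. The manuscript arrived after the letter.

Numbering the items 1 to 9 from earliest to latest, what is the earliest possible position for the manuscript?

2

The letter must come before the manuscript — 1 forced predecessor.
Nothing else is forced ahead of the manuscript, so its earliest slot is position 1 + 1 = 2.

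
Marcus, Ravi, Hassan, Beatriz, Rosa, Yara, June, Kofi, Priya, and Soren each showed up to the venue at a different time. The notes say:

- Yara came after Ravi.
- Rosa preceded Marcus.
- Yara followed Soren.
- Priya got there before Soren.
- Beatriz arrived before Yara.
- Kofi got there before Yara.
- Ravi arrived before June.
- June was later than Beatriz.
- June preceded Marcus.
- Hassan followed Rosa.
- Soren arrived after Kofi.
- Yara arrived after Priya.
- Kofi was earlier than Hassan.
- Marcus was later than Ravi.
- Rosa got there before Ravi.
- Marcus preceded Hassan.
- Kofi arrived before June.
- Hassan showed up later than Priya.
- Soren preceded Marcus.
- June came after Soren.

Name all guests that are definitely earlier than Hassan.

Beatriz, June, Kofi, Marcus, Priya, Ravi, Rosa, Soren

Directly stated before Hassan: Kofi, Marcus, Priya, and Rosa.
Beatriz reaches Hassan via Beatriz → June → Marcus → Hassan.
June reaches Hassan via June → Marcus → Hassan.
Ravi reaches Hassan via Ravi → Marcus → Hassan.
Likewise Soren reaches Hassan by chaining the stated constraints.
No chain forces Yara ahead of Hassan.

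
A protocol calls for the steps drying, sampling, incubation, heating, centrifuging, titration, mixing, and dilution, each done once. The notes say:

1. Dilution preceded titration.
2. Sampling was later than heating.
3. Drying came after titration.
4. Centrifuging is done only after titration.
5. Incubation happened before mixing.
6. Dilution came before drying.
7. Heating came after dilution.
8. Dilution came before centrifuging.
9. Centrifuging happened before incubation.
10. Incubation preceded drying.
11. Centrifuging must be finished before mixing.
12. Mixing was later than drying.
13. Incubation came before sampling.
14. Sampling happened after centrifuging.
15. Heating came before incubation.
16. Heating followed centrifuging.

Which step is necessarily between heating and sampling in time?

incubation

Tracing the constraints gives heating → incubation → sampling, so incubation sits after heating and before sampling.
No other step is forced both after heating and before sampling.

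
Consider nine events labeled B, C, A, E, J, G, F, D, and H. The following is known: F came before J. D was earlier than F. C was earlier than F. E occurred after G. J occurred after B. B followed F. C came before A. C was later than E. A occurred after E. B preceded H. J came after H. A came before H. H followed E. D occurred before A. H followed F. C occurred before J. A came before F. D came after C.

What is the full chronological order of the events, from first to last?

The constraints fix every adjacent pair, so only one ordering works:
G → E → C → D → A → F → B → H → J.

G, E, C, D, A, F, B, H, J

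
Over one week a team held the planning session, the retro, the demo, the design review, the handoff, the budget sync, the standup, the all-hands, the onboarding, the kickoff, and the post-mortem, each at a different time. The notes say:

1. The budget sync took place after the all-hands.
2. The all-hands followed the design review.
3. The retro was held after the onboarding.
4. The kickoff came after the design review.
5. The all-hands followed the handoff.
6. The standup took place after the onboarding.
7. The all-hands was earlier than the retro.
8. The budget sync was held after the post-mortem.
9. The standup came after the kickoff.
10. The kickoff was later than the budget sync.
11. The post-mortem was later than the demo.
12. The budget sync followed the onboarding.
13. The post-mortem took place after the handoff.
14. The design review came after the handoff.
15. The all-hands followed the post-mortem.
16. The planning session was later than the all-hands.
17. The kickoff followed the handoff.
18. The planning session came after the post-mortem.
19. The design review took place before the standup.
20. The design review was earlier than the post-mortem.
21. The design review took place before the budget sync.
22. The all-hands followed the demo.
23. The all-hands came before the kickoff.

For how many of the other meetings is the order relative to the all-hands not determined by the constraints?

1

Forced before the all-hands: the demo, the design review, the handoff, and the post-mortem; forced after the all-hands: the budget sync, the kickoff, the planning session, the retro, and the standup.
That leaves the onboarding with no forced order relative to the all-hands — 1.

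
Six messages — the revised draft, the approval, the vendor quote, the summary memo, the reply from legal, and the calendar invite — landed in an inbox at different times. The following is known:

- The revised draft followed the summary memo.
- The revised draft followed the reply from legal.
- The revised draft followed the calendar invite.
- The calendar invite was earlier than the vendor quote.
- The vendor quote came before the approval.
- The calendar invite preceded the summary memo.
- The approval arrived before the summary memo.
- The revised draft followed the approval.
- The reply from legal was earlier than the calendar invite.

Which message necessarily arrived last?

the revised draft

Every other message has a chain of constraints placing it before the revised draft, so the revised draft is last.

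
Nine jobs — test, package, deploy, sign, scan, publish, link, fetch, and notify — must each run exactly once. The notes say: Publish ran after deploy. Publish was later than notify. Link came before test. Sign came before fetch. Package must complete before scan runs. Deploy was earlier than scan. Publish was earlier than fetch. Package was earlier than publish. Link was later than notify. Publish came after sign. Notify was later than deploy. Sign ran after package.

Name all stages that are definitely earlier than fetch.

deploy, notify, package, publish, sign

Directly stated before fetch: publish and sign.
Deploy reaches fetch via deploy → publish → fetch.
Notify reaches fetch via notify → publish → fetch.
Package reaches fetch via package → publish → fetch.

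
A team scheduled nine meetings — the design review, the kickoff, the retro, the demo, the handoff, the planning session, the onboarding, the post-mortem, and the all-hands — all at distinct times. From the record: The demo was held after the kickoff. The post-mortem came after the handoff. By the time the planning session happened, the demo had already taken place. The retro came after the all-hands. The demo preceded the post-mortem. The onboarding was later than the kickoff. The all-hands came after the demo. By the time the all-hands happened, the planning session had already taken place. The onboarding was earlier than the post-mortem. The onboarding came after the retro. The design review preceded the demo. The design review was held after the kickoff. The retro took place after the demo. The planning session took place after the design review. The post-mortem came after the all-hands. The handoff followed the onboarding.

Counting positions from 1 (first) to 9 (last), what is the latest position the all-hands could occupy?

5

The all-hands must come before the handoff, the onboarding, the post-mortem, and the retro — 4 meetings forced after it.
Everything else can be placed before the all-hands in some valid order, so the all-hands can sit as late as position 9 − 4 = 5.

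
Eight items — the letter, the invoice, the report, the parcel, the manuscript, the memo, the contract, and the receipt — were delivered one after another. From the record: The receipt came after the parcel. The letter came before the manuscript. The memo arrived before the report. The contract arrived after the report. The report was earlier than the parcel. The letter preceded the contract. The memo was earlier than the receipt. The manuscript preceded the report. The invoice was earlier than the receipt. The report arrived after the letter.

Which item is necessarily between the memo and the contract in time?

the report

Tracing the constraints gives the memo → the report → the contract, so the report sits after the memo and before the contract.
No other item is forced both after the memo and before the contract.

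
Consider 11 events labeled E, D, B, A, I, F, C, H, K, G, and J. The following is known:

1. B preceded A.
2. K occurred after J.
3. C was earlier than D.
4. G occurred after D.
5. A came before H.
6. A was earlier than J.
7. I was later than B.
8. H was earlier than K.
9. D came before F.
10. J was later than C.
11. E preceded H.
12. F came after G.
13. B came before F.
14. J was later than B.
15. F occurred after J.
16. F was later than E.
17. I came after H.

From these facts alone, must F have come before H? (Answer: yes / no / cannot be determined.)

cannot be determined

No chain of stated constraints runs from F to H, and none runs from H to F either.
So the relative order of F and H is not fixed by the given facts.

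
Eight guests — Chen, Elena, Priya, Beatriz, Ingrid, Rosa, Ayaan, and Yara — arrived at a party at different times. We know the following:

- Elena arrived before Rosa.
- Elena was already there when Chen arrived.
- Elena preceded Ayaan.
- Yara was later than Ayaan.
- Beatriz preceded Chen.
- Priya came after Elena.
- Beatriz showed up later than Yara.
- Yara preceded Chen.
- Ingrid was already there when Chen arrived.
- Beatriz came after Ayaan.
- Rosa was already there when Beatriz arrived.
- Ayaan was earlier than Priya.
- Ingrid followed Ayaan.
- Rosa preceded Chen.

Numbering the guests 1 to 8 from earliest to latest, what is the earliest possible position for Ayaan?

Elena must come before Ayaan — 1 forced predecessor.
Nothing else is forced ahead of Ayaan, so their earliest slot is position 1 + 1 = 2.

2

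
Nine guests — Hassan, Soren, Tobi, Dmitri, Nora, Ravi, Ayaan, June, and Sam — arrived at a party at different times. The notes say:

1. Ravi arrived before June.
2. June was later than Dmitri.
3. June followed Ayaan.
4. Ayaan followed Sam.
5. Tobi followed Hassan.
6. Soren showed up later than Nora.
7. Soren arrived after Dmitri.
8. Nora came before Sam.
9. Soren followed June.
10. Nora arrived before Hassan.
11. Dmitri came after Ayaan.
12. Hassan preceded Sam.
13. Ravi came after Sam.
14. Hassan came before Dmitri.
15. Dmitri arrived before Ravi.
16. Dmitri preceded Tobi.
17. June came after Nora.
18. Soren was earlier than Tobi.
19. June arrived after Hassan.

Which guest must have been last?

Every other guest has a chain of constraints placing them before Tobi, so Tobi is last.

Tobi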